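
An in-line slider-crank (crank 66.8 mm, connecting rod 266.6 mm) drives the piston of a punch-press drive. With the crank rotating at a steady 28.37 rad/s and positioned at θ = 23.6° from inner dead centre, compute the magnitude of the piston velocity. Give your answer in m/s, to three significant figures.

ω = 28.37 rad/s
For an in-line slider-crank, x = r cosθ + √(L² − r² sin²θ), so v = −rω sinθ·[1 + r cosθ/√(L² − r² sin²θ)].
With r = 0.0668 m, L = 0.2666 m, θ = 23.6°: √(L² − r² sin²θ) = 0.26526 m.
v = −0.0668·28.37·0.40035·[1 + 0.0668·0.91636/0.26526] = -0.9338 m/s.
|v| = 0.9338 m/s.

0.934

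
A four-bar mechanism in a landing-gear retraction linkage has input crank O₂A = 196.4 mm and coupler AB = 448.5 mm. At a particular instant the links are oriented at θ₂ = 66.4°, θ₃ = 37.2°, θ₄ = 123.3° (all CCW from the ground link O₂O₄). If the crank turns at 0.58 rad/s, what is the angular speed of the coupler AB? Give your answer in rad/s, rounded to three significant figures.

0.213

ω₂ = 0.58 rad/s
Differentiating the loop-closure r₂e^{iθ₂}+r₃e^{iθ₃}=r₁+r₄e^{iθ₄} gives r₂ω₂e^{iθ₂}+r₃ω₃e^{iθ₃}=r₄ω₄e^{iθ₄}.
Eliminating the other unknown: ω₃ = r₂ω₂ sin(θ₄−θ₂) / [r₃ sin(θ₃−θ₄)].
Numerator sine = +0.83772; denominator sine = -0.99768.
Result = 0.1964·0.58·(+0.83772) / (0.4485·(-0.99768)) = -0.21326 rad/s; magnitude 0.21326 rad/s.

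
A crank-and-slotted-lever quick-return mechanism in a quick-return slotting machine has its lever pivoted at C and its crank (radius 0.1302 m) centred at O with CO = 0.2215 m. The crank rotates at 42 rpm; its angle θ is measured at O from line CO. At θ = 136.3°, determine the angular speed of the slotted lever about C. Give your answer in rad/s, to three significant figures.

0.705

ω = 4.398 rad/s (from 42 rpm).
Crank pin A relative to C: A = (d + r cosθ, r sinθ); lever angle φ = atan2(r sinθ, d + r cosθ).
Differentiating tanφ: φ̇ = rω(d cosθ + r)/(d² + r² + 2dr cosθ).
d² + r² + 2dr cosθ = |CA|² = 0.0243146 m²;  d cosθ + r = -0.029937 m.
|ω_lever| = |0.1302·4.398·-0.029937| / 0.0243146 = 0.70507 rad/s.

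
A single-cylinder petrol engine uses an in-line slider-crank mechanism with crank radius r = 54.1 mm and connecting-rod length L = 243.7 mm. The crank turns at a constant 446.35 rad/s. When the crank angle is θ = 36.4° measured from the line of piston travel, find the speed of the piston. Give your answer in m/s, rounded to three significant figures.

16.9

ω = 446.4 rad/s
For an in-line slider-crank, x = r cosθ + √(L² − r² sin²θ), so v = −rω sinθ·[1 + r cosθ/√(L² − r² sin²θ)].
With r = 0.0541 m, L = 0.2437 m, θ = 36.4°: √(L² − r² sin²θ) = 0.24158 m.
v = −0.0541·446.4·0.59342·[1 + 0.0541·0.80489/0.24158] = -16.913 m/s.
|v| = 16.913 m/s.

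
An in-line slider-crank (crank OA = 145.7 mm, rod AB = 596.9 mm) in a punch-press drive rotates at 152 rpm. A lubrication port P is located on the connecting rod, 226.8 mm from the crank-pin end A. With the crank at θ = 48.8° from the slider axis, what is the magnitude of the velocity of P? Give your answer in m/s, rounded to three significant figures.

2.08

ω = 15.92 rad/s.  Crank-pin speed |V_A| = rω = 2.3192 m/s, perpendicular to OA.
Rod angle: sinφ = −(r/L) sinθ ⇒ φ = -10.583°; ω_rod = −rω cosθ/√(L²−r²sin²θ) = -2.6035 rad/s.
V_P = V_A + ω_rod × AP, with AP = 0.2268 m along the rod.
Components: V_Px = −rω sinθ − a·ω_rod·sinφ = -1.8534 m/s;  V_Py = rω cosθ + a·ω_rod·cosφ = +0.94717 m/s.
|V_P| = √(V_Px² + V_Py²) = 2.0814 m/s.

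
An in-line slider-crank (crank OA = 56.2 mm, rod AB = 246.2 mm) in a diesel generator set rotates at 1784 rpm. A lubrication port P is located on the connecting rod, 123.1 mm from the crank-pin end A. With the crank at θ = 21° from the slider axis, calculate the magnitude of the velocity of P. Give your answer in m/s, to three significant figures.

6.43

ω = 186.8 rad/s.  Crank-pin speed |V_A| = rω = 10.499 m/s, perpendicular to OA.
Rod angle: sinφ = −(r/L) sinθ ⇒ φ = -4.692°; ω_rod = −rω cosθ/√(L²−r²sin²θ) = -39.947 rad/s.
V_P = V_A + ω_rod × AP, with AP = 0.1231 m along the rod.
Components: V_Px = −rω sinθ − a·ω_rod·sinφ = -4.1649 m/s;  V_Py = rω cosθ + a·ω_rod·cosφ = +4.901 m/s.
|V_P| = √(V_Px² + V_Py²) = 6.4316 m/s.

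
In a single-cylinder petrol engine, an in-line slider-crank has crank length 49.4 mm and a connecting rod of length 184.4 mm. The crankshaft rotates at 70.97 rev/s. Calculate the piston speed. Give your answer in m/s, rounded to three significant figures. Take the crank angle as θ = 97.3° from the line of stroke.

21.1

ω = 2π·71 = 445.9 rad/s
For an in-line slider-crank, x = r cosθ + √(L² − r² sin²θ), so v = −rω sinθ·[1 + r cosθ/√(L² − r² sin²θ)].
With r = 0.0494 m, L = 0.1844 m, θ = 97.3°: √(L² − r² sin²θ) = 0.17777 m.
v = −0.0494·445.9·0.99189·[1 + 0.0494·-0.12706/0.17777] = -21.078 m/s.
|v| = 21.078 m/s.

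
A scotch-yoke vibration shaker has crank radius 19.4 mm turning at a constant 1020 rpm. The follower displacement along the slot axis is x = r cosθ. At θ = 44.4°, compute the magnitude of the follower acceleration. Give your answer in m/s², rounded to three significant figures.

158

ω = 106.8 rad/s (from 1020 rpm).
x = r cosθ ⇒ ẍ = −rω² cosθ (ω constant).
|a| = rω²|cosθ| = 0.0194·(106.8)²·|cos 44.4°| = 158.14 m/s².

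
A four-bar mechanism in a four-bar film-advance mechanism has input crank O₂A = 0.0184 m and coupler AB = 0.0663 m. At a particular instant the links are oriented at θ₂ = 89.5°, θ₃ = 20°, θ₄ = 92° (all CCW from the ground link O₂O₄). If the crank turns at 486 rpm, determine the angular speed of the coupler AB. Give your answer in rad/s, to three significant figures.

0.648

ω₂ = 50.89 rad/s (from 486 rpm).
Differentiating the loop-closure r₂e^{iθ₂}+r₃e^{iθ₃}=r₁+r₄e^{iθ₄} gives r₂ω₂e^{iθ₂}+r₃ω₃e^{iθ₃}=r₄ω₄e^{iθ₄}.
Eliminating the other unknown: ω₃ = r₂ω₂ sin(θ₄−θ₂) / [r₃ sin(θ₃−θ₄)].
Numerator sine = +0.04362; denominator sine = -0.95106.
Result = 0.0184·50.89·(+0.04362) / (0.0663·(-0.95106)) = -0.6478 rad/s; magnitude 0.6478 rad/s.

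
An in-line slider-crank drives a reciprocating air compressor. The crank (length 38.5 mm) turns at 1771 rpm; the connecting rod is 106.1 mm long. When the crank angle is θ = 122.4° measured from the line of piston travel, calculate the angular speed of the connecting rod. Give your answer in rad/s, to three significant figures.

37.9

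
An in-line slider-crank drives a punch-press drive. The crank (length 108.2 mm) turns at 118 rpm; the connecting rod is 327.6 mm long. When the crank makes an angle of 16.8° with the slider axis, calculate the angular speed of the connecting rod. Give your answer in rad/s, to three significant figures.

ω = 12.36 rad/s (converted from 118 rpm).
The rod makes angle φ with the slider axis where L sinφ = r sinθ; differentiating, L cosφ·φ̇ = r ω cosθ.
L cosφ = √(L² − r² sin²θ) = 0.3261 m.
|ω_rod| = r ω |cosθ| / √(L² − r² sin²θ) = 0.1082·12.36·0.95732/0.3261 = 3.925 rad/s.

3.92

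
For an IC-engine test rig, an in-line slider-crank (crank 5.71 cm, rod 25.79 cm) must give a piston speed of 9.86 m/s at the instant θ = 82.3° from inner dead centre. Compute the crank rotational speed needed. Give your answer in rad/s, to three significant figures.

169

For an in-line slider-crank, |v_piston| = rω|sinθ|·[1 + r cosθ/√(L² − r² sin²θ)].
With r = 0.0571 m, L = 0.2579 m, θ = 82.3°: the bracketed kinematic factor |dx/dθ| = 0.058306 m.
ω = v/|dx/dθ| = 9.86/0.058306 = 169.11 rad/s.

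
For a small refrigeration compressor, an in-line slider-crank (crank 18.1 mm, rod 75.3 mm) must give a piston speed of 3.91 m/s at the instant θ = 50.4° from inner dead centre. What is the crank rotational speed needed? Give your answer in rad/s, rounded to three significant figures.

For an in-line slider-crank, |v_piston| = rω|sinθ|·[1 + r cosθ/√(L² − r² sin²θ)].
With r = 0.0181 m, L = 0.0753 m, θ = 50.4°: the bracketed kinematic factor |dx/dθ| = 0.016121 m.
ω = v/|dx/dθ| = 3.91/0.016121 = 242.54 rad/s.

243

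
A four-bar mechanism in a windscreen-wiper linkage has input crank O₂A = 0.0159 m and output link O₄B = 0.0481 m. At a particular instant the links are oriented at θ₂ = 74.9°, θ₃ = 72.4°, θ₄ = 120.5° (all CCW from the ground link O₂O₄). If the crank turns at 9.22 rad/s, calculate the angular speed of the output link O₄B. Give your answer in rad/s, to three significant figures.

0.179

ω₂ = 9.22 rad/s
Differentiating the loop-closure r₂e^{iθ₂}+r₃e^{iθ₃}=r₁+r₄e^{iθ₄} gives r₂ω₂e^{iθ₂}+r₃ω₃e^{iθ₃}=r₄ω₄e^{iθ₄}.
Eliminating the other unknown: ω₄ = r₂ω₂ sin(θ₂−θ₃) / [r₄ sin(θ₄−θ₃)].
Numerator sine = +0.04362; denominator sine = +0.74431.
Result = 0.0159·9.22·(+0.04362) / (0.0481·(+0.74431)) = +0.17861 rad/s; magnitude 0.17861 rad/s.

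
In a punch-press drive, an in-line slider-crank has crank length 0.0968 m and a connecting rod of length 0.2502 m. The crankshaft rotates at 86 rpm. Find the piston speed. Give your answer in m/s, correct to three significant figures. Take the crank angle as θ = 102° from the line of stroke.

ω = 2π·86/60 = 9.006 rad/s
For an in-line slider-crank, x = r cosθ + √(L² − r² sin²θ), so v = −rω sinθ·[1 + r cosθ/√(L² − r² sin²θ)].
With r = 0.0968 m, L = 0.2502 m, θ = 102°: √(L² − r² sin²θ) = 0.23159 m.
v = −0.0968·9.006·0.97815·[1 + 0.0968·-0.20791/0.23159] = -0.77862 m/s.
|v| = 0.77862 m/s.

0.779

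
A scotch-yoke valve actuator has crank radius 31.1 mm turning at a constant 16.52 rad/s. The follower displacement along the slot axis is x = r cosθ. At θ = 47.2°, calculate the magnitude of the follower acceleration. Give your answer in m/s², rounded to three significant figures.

5.77

ω = 16.52 rad/s
x = r cosθ ⇒ ẍ = −rω² cosθ (ω constant).
|a| = rω²|cosθ| = 0.0311·(16.52)²·|cos 47.2°| = 5.7668 m/s².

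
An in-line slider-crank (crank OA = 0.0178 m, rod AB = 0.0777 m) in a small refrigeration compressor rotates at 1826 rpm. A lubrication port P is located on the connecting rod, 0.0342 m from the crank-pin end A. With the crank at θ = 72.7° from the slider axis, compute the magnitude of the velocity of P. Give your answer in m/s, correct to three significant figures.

ω = 191.2 rad/s.  Crank-pin speed |V_A| = rω = 3.4037 m/s, perpendicular to OA.
Rod angle: sinφ = −(r/L) sinθ ⇒ φ = -12.634°; ω_rod = −rω cosθ/√(L²−r²sin²θ) = -13.35 rad/s.
V_P = V_A + ω_rod × AP, with AP = 0.0342 m along the rod.
Components: V_Px = −rω sinθ − a·ω_rod·sinφ = -3.3496 m/s;  V_Py = rω cosθ + a·ω_rod·cosφ = +0.56666 m/s.
|V_P| = √(V_Px² + V_Py²) = 3.3972 m/s.

3.40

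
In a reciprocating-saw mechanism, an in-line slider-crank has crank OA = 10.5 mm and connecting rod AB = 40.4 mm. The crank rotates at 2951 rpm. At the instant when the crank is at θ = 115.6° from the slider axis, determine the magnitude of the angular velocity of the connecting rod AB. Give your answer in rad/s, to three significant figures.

35.7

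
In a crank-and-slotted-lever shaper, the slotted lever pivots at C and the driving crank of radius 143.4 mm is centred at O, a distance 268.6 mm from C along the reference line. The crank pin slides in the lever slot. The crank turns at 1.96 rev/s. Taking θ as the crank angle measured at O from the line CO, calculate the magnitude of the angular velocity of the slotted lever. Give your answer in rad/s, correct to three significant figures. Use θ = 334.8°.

4.20

ω = 12.32 rad/s (from 1.96 rev/s).
Crank pin A relative to C: A = (d + r cosθ, r sinθ); lever angle φ = atan2(r sinθ, d + r cosθ).
Differentiating tanφ: φ̇ = rω(d cosθ + r)/(d² + r² + 2dr cosθ).
d² + r² + 2dr cosθ = |CA|² = 0.162412 m²;  d cosθ + r = +0.38644 m.
|ω_lever| = |0.1434·12.32·+0.38644| / 0.162412 = 4.2019 rad/s.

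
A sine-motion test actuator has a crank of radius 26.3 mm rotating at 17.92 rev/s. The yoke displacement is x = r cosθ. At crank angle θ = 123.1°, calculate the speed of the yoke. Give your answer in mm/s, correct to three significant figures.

ω = 112.6 rad/s (from 17.92 rev/s).
x = r cosθ ⇒ ẋ = −rω sinθ.
|v| = rω|sinθ| = 0.0263·112.6·|sin 123.1°| = 2.4807 m/s = 2480.7 mm/s.

2480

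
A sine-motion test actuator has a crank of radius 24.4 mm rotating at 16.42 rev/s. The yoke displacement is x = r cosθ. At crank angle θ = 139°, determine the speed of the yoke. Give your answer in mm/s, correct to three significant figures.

ω = 103.2 rad/s (from 16.42 rev/s).
x = r cosθ ⇒ ẋ = −rω sinθ.
|v| = rω|sinθ| = 0.0244·103.2·|sin 139°| = 1.6515 m/s = 1651.5 mm/s.

1650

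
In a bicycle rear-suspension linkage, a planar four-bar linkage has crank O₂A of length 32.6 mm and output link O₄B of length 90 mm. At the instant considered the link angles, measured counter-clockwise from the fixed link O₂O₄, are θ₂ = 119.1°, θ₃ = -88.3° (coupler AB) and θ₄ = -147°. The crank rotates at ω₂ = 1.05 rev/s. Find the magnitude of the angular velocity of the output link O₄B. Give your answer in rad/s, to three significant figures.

ω₂ = 6.597 rad/s (from 1.05 rev/s).
Differentiating the loop-closure r₂e^{iθ₂}+r₃e^{iθ₃}=r₁+r₄e^{iθ₄} gives r₂ω₂e^{iθ₂}+r₃ω₃e^{iθ₃}=r₄ω₄e^{iθ₄}.
Eliminating the other unknown: ω₄ = r₂ω₂ sin(θ₂−θ₃) / [r₄ sin(θ₄−θ₃)].
Numerator sine = -0.46020; denominator sine = -0.85446.
Result = 0.0326·6.597·(-0.46020) / (0.09·(-0.85446)) = +1.2871 rad/s; magnitude 1.2871 rad/s.

1.29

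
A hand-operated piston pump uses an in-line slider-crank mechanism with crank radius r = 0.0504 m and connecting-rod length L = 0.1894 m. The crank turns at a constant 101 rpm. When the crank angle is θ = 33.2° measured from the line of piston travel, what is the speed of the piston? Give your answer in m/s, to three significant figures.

0.358

ω = 2π·101/60 = 10.58 rad/s
For an in-line slider-crank, x = r cosθ + √(L² − r² sin²θ), so v = −rω sinθ·[1 + r cosθ/√(L² − r² sin²θ)].
With r = 0.0504 m, L = 0.1894 m, θ = 33.2°: √(L² − r² sin²θ) = 0.18738 m.
v = −0.0504·10.58·0.54756·[1 + 0.0504·0.83676/0.18738] = -0.35758 m/s.
|v| = 0.35758 m/s.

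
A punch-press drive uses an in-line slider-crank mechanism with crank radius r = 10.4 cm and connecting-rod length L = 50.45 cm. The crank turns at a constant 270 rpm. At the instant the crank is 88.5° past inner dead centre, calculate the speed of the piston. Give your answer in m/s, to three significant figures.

2.96

ω = 2π·270/60 = 28.27 rad/s
For an in-line slider-crank, x = r cosθ + √(L² − r² sin²θ), so v = −rω sinθ·[1 + r cosθ/√(L² − r² sin²θ)].
With r = 0.104 m, L = 0.5045 m, θ = 88.5°: √(L² − r² sin²θ) = 0.49367 m.
v = −0.104·28.27·0.99966·[1 + 0.104·0.02618/0.49367] = -2.9557 m/s.
|v| = 2.9557 m/s.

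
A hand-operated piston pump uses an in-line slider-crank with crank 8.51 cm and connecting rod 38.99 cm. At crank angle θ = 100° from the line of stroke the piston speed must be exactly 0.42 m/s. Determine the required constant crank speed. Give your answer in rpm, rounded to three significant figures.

49.8

For an in-line slider-crank, |v_piston| = rω|sinθ|·[1 + r cosθ/√(L² − r² sin²θ)].
With r = 0.0851 m, L = 0.3899 m, θ = 100°: the bracketed kinematic factor |dx/dθ| = 0.080555 m.
ω = v/|dx/dθ| = 0.42/0.080555 = 5.2138 rad/s.
N = 60ω/(2π) = 49.789 rpm.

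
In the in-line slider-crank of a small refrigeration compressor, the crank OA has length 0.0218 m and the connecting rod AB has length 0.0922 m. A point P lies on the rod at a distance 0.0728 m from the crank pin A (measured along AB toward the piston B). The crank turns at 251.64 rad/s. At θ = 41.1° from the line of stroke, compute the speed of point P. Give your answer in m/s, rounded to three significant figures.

ω = 251.6 rad/s.  Crank-pin speed |V_A| = rω = 5.4858 m/s, perpendicular to OA.
Rod angle: sinφ = −(r/L) sinθ ⇒ φ = -8.942°; ω_rod = −rω cosθ/√(L²−r²sin²θ) = -45.387 rad/s.
V_P = V_A + ω_rod × AP, with AP = 0.0728 m along the rod.
Components: V_Px = −rω sinθ − a·ω_rod·sinφ = -4.1198 m/s;  V_Py = rω cosθ + a·ω_rod·cosφ = +0.86981 m/s.
|V_P| = √(V_Px² + V_Py²) = 4.2106 m/s.

4.21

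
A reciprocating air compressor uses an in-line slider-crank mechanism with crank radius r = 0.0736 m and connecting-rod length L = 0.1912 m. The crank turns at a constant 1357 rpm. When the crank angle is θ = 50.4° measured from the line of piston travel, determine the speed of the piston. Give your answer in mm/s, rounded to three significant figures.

ω = 2π·1357/60 = 142.1 rad/s
For an in-line slider-crank, x = r cosθ + √(L² − r² sin²θ), so v = −rω sinθ·[1 + r cosθ/√(L² − r² sin²θ)].
With r = 0.0736 m, L = 0.1912 m, θ = 50.4°: √(L² − r² sin²θ) = 0.1826 m.
v = −0.0736·142.1·0.77051·[1 + 0.0736·0.63742/0.1826] = -10.129 m/s.
|v| = 10.129 m/s = 10129 mm/s.

10100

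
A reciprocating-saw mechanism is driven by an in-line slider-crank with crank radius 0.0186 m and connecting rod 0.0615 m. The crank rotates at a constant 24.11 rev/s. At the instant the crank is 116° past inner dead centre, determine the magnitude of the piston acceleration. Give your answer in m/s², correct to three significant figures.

268

ω = 2π·24.1 = 151.5 rad/s
x(θ) = r cosθ + √(L² − r² sin²θ); with ω constant, a = ω²·d²x/dθ².
d²x/dθ² = −r cosθ − r²(cos2θ)/√u − r⁴ sin²2θ/(4u^{3/2}),  u = L² − r² sin²θ = 0.00350277 m².
Substituting r = 0.0186 m, L = 0.0615 m, θ = 116°: d²x/dθ² = +0.011663 m.
a = ω²·d²x/dθ² = (151.5)²·(+0.011663) = +267.65 m/s²;  |a| = 267.65 m/s².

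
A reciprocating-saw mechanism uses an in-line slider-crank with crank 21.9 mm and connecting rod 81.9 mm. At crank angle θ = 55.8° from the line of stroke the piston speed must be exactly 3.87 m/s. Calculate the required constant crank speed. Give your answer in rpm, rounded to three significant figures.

For an in-line slider-crank, |v_piston| = rω|sinθ|·[1 + r cosθ/√(L² − r² sin²θ)].
With r = 0.0219 m, L = 0.0819 m, θ = 55.8°: the bracketed kinematic factor |dx/dθ| = 0.020905 m.
ω = v/|dx/dθ| = 3.87/0.020905 = 185.13 rad/s.
N = 60ω/(2π) = 1767.8 rpm.

1770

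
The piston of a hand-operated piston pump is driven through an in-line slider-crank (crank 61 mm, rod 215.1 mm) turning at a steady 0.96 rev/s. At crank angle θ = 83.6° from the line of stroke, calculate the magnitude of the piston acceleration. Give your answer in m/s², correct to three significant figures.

0.392

ω = 2π·0.96 = 6.032 rad/s
x(θ) = r cosθ + √(L² − r² sin²θ); with ω constant, a = ω²·d²x/dθ².
d²x/dθ² = −r cosθ − r²(cos2θ)/√u − r⁴ sin²2θ/(4u^{3/2}),  u = L² − r² sin²θ = 0.0425932 m².
Substituting r = 0.061 m, L = 0.2151 m, θ = 83.6°: d²x/dθ² = +0.010763 m.
a = ω²·d²x/dθ² = (6.032)²·(+0.010763) = +0.39158 m/s²;  |a| = 0.39158 m/s².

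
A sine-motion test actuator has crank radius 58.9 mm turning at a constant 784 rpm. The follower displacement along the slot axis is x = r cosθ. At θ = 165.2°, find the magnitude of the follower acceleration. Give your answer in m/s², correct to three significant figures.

ω = 82.1 rad/s (from 784 rpm).
x = r cosθ ⇒ ẍ = −rω² cosθ (ω constant).
|a| = rω²|cosθ| = 0.0589·(82.1)²·|cos 165.2°| = 383.84 m/s².

384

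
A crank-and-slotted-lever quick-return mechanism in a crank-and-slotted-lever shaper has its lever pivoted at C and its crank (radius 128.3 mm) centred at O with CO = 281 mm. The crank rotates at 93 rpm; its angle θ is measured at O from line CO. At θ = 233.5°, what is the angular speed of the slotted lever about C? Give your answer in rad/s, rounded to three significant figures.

ω = 9.739 rad/s (from 93 rpm).
Crank pin A relative to C: A = (d + r cosθ, r sinθ); lever angle φ = atan2(r sinθ, d + r cosθ).
Differentiating tanφ: φ̇ = rω(d cosθ + r)/(d² + r² + 2dr cosθ).
d² + r² + 2dr cosθ = |CA|² = 0.0525324 m²;  d cosθ + r = -0.038845 m.
|ω_lever| = |0.1283·9.739·-0.038845| / 0.0525324 = 0.92395 rad/s.

0.924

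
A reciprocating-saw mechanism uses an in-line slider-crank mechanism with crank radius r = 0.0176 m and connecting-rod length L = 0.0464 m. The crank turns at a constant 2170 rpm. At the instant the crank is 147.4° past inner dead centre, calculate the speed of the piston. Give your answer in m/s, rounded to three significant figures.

ω = 2π·2170/60 = 227.2 rad/s
For an in-line slider-crank, x = r cosθ + √(L² − r² sin²θ), so v = −rω sinθ·[1 + r cosθ/√(L² − r² sin²θ)].
With r = 0.0176 m, L = 0.0464 m, θ = 147.4°: √(L² − r² sin²θ) = 0.045421 m.
v = −0.0176·227.2·0.53877·[1 + 0.0176·-0.84245/0.045421] = -1.4514 m/s.
|v| = 1.4514 m/s.

1.45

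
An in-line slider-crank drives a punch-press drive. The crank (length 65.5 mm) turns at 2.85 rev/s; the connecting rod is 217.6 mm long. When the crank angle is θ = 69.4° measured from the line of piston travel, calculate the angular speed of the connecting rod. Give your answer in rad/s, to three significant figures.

ω = 17.91 rad/s (converted from 2.85 rev/s).
The rod makes angle φ with the slider axis where L sinφ = r sinθ; differentiating, L cosφ·φ̇ = r ω cosθ.
L cosφ = √(L² − r² sin²θ) = 0.20878 m.
|ω_rod| = r ω |cosθ| / √(L² − r² sin²θ) = 0.0655·17.91·0.35184/0.20878 = 1.9766 rad/s.

1.98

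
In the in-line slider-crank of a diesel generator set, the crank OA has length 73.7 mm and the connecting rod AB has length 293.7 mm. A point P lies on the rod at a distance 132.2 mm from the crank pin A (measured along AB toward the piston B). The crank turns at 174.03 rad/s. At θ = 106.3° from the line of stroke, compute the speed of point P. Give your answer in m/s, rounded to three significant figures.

12.1

ω = 174 rad/s.  Crank-pin speed |V_A| = rω = 12.826 m/s, perpendicular to OA.
Rod angle: sinφ = −(r/L) sinθ ⇒ φ = -13.937°; ω_rod = −rω cosθ/√(L²−r²sin²θ) = +12.629 rad/s.
V_P = V_A + ω_rod × AP, with AP = 0.1322 m along the rod.
Components: V_Px = −rω sinθ − a·ω_rod·sinφ = -11.908 m/s;  V_Py = rω cosθ + a·ω_rod·cosφ = -1.9795 m/s.
|V_P| = √(V_Px² + V_Py²) = 12.072 m/s.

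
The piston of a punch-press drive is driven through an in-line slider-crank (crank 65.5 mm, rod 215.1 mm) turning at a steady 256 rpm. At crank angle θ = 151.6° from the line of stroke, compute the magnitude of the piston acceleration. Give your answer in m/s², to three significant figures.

33.2

ω = 2π·256/60 = 26.81 rad/s
x(θ) = r cosθ + √(L² − r² sin²θ); with ω constant, a = ω²·d²x/dθ².
d²x/dθ² = −r cosθ − r²(cos2θ)/√u − r⁴ sin²2θ/(4u^{3/2}),  u = L² − r² sin²θ = 0.0452975 m².
Substituting r = 0.0655 m, L = 0.2151 m, θ = 151.6°: d²x/dθ² = +0.046245 m.
a = ω²·d²x/dθ² = (26.81)²·(+0.046245) = +33.236 m/s²;  |a| = 33.236 m/s².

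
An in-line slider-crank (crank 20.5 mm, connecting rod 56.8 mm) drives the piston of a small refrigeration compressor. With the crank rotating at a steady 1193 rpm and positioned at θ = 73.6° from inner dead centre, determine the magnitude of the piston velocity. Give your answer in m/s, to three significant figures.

2.72

ω = 2π·1193/60 = 124.9 rad/s
For an in-line slider-crank, x = r cosθ + √(L² − r² sin²θ), so v = −rω sinθ·[1 + r cosθ/√(L² − r² sin²θ)].
With r = 0.0205 m, L = 0.0568 m, θ = 73.6°: √(L² − r² sin²θ) = 0.053287 m.
v = −0.0205·124.9·0.95931·[1 + 0.0205·0.28234/0.053287] = -2.7237 m/s.
|v| = 2.7237 m/s.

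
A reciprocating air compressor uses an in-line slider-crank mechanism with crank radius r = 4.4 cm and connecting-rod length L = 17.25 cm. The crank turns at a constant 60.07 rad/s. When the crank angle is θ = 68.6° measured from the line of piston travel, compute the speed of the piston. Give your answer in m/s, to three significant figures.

2.70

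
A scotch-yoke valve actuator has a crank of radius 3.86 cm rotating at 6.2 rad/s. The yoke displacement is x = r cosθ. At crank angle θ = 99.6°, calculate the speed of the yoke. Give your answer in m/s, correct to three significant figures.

0.236

ω = 6.2 rad/s
x = r cosθ ⇒ ẋ = −rω sinθ.
|v| = rω|sinθ| = 0.0386·6.2·|sin 99.6°| = 0.23597 m/s.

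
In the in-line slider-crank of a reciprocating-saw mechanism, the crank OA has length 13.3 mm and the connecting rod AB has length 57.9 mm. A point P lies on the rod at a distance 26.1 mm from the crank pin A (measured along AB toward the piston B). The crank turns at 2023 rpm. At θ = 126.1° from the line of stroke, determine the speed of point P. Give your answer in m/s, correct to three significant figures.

ω = 211.8 rad/s.  Crank-pin speed |V_A| = rω = 2.8176 m/s, perpendicular to OA.
Rod angle: sinφ = −(r/L) sinθ ⇒ φ = -10.696°; ω_rod = −rω cosθ/√(L²−r²sin²θ) = +29.179 rad/s.
V_P = V_A + ω_rod × AP, with AP = 0.0261 m along the rod.
Components: V_Px = −rω sinθ − a·ω_rod·sinφ = -2.1352 m/s;  V_Py = rω cosθ + a·ω_rod·cosφ = -0.91177 m/s.
|V_P| = √(V_Px² + V_Py²) = 2.3217 m/s.

2.32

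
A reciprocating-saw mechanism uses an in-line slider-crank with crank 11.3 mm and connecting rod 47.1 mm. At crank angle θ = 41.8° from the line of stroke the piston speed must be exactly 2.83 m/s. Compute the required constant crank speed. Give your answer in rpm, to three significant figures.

3040

For an in-line slider-crank, |v_piston| = rω|sinθ|·[1 + r cosθ/√(L² − r² sin²θ)].
With r = 0.0113 m, L = 0.0471 m, θ = 41.8°: the bracketed kinematic factor |dx/dθ| = 0.0088965 m.
ω = v/|dx/dθ| = 2.83/0.0088965 = 318.1 rad/s.
N = 60ω/(2π) = 3037.7 rpm.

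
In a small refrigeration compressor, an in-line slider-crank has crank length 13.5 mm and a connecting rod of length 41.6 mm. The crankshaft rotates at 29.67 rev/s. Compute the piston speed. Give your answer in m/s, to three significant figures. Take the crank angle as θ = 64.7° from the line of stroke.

2.61

ω = 2π·29.7 = 186.4 rad/s
For an in-line slider-crank, x = r cosθ + √(L² − r² sin²θ), so v = −rω sinθ·[1 + r cosθ/√(L² − r² sin²θ)].
With r = 0.0135 m, L = 0.0416 m, θ = 64.7°: √(L² − r² sin²θ) = 0.039769 m.
v = −0.0135·186.4·0.90408·[1 + 0.0135·0.42736/0.039769] = -2.6054 m/s.
|v| = 2.6054 m/s.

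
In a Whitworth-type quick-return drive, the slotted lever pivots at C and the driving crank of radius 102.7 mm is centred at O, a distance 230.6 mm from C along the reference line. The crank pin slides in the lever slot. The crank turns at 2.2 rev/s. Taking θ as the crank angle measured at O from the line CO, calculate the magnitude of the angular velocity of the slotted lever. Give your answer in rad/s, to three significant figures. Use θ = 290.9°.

3.26

ω = 13.82 rad/s (from 2.2 rev/s).
Crank pin A relative to C: A = (d + r cosθ, r sinθ); lever angle φ = atan2(r sinθ, d + r cosθ).
Differentiating tanφ: φ̇ = rω(d cosθ + r)/(d² + r² + 2dr cosθ).
d² + r² + 2dr cosθ = |CA|² = 0.0806206 m²;  d cosθ + r = +0.18496 m.
|ω_lever| = |0.1027·13.82·+0.18496| / 0.0806206 = 3.257 rad/s.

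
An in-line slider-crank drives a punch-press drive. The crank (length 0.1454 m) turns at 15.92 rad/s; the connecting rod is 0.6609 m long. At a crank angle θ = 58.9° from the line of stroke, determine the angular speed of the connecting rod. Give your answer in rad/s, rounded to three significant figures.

ω = 15.92 rad/s
The rod makes angle φ with the slider axis where L sinφ = r sinθ; differentiating, L cosφ·φ̇ = r ω cosθ.
L cosφ = √(L² − r² sin²θ) = 0.64907 m.
|ω_rod| = r ω |cosθ| / √(L² − r² sin²θ) = 0.1454·15.92·0.51653/0.64907 = 1.8421 rad/s.

1.84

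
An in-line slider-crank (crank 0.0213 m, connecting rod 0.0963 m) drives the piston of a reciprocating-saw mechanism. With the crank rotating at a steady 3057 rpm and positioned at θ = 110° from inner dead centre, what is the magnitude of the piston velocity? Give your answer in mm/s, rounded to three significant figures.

ω = 2π·3057/60 = 320.1 rad/s
For an in-line slider-crank, x = r cosθ + √(L² − r² sin²θ), so v = −rω sinθ·[1 + r cosθ/√(L² − r² sin²θ)].
With r = 0.0213 m, L = 0.0963 m, θ = 110°: √(L² − r² sin²θ) = 0.094197 m.
v = −0.0213·320.1·0.93969·[1 + 0.0213·-0.34202/0.094197] = -5.912 m/s.
|v| = 5.912 m/s = 5912 mm/s.

5910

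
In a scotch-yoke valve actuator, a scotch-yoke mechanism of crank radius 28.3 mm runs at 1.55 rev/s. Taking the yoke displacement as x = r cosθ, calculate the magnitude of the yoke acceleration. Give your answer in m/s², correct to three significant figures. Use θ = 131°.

1.76

ω = 9.739 rad/s (from 1.55 rev/s).
x = r cosθ ⇒ ẍ = −rω² cosθ (ω constant).
|a| = rω²|cosθ| = 0.0283·(9.739)²·|cos 131°| = 1.761 m/s².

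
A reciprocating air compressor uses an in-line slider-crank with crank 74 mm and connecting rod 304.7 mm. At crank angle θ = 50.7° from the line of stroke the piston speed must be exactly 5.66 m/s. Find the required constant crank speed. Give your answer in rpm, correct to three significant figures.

816

For an in-line slider-crank, |v_piston| = rω|sinθ|·[1 + r cosθ/√(L² − r² sin²θ)].
With r = 0.074 m, L = 0.3047 m, θ = 50.7°: the bracketed kinematic factor |dx/dθ| = 0.066233 m.
ω = v/|dx/dθ| = 5.66/0.066233 = 85.456 rad/s.
N = 60ω/(2π) = 816.05 rpm.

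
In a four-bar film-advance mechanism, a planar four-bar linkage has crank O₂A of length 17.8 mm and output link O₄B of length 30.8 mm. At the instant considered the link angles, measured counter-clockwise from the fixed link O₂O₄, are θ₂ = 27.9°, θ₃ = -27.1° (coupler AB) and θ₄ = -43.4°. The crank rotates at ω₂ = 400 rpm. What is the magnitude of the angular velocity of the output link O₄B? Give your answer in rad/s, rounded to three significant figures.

ω₂ = 41.89 rad/s (from 400 rpm).
Differentiating the loop-closure r₂e^{iθ₂}+r₃e^{iθ₃}=r₁+r₄e^{iθ₄} gives r₂ω₂e^{iθ₂}+r₃ω₃e^{iθ₃}=r₄ω₄e^{iθ₄}.
Eliminating the other unknown: ω₄ = r₂ω₂ sin(θ₂−θ₃) / [r₄ sin(θ₄−θ₃)].
Numerator sine = +0.81915; denominator sine = -0.28067.
Result = 0.0178·41.89·(+0.81915) / (0.0308·(-0.28067)) = -70.653 rad/s; magnitude 70.653 rad/s.

70.7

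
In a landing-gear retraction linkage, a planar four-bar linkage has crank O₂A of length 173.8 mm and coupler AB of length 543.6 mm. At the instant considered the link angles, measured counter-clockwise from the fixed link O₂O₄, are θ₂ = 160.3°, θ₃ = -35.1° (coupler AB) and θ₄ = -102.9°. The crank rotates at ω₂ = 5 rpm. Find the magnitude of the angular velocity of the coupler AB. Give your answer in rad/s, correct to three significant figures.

0.180

ω₂ = 0.5236 rad/s (from 5 rpm).
Differentiating the loop-closure r₂e^{iθ₂}+r₃e^{iθ₃}=r₁+r₄e^{iθ₄} gives r₂ω₂e^{iθ₂}+r₃ω₃e^{iθ₃}=r₄ω₄e^{iθ₄}.
Eliminating the other unknown: ω₃ = r₂ω₂ sin(θ₄−θ₂) / [r₃ sin(θ₃−θ₄)].
Numerator sine = +0.99297; denominator sine = +0.92587.
Result = 0.1738·0.5236·(+0.99297) / (0.5436·(+0.92587)) = +0.17954 rad/s; magnitude 0.17954 rad/s.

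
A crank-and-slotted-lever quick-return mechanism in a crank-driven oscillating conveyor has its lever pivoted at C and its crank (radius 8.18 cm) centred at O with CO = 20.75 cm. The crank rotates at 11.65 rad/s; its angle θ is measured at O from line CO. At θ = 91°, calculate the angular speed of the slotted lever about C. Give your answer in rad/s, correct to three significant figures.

1.52

ω = 11.65 rad/s
Crank pin A relative to C: A = (d + r cosθ, r sinθ); lever angle φ = atan2(r sinθ, d + r cosθ).
Differentiating tanφ: φ̇ = rω(d cosθ + r)/(d² + r² + 2dr cosθ).
d² + r² + 2dr cosθ = |CA|² = 0.049155 m²;  d cosθ + r = +0.078179 m.
|ω_lever| = |0.0818·11.65·+0.078179| / 0.049155 = 1.5157 rad/s.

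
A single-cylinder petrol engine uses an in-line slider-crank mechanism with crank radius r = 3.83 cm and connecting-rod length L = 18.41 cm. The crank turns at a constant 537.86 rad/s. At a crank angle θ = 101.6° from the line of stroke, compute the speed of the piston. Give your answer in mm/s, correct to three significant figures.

ω = 537.9 rad/s
For an in-line slider-crank, x = r cosθ + √(L² − r² sin²θ), so v = −rω sinθ·[1 + r cosθ/√(L² − r² sin²θ)].
With r = 0.0383 m, L = 0.1841 m, θ = 101.6°: √(L² − r² sin²θ) = 0.18024 m.
v = −0.0383·537.9·0.97958·[1 + 0.0383·-0.20108/0.18024] = -19.317 m/s.
|v| = 19.317 m/s = 19317 mm/s.

19300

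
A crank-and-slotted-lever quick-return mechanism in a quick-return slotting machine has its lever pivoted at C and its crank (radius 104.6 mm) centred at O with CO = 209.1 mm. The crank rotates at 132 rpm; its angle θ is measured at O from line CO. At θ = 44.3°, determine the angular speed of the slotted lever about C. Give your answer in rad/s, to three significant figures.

4.28

ω = 13.82 rad/s (from 132 rpm).
Crank pin A relative to C: A = (d + r cosθ, r sinθ); lever angle φ = atan2(r sinθ, d + r cosθ).
Differentiating tanφ: φ̇ = rω(d cosθ + r)/(d² + r² + 2dr cosθ).
d² + r² + 2dr cosθ = |CA|² = 0.085971 m²;  d cosθ + r = +0.25425 m.
|ω_lever| = |0.1046·13.82·+0.25425| / 0.085971 = 4.2761 rad/s.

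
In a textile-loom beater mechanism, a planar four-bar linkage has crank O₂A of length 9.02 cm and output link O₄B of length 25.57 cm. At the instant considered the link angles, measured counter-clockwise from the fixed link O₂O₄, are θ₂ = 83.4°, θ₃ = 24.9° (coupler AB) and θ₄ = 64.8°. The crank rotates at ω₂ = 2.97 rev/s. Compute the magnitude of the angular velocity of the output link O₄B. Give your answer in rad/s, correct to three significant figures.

ω₂ = 18.66 rad/s (from 2.97 rev/s).
Differentiating the loop-closure r₂e^{iθ₂}+r₃e^{iθ₃}=r₁+r₄e^{iθ₄} gives r₂ω₂e^{iθ₂}+r₃ω₃e^{iθ₃}=r₄ω₄e^{iθ₄}.
Eliminating the other unknown: ω₄ = r₂ω₂ sin(θ₂−θ₃) / [r₄ sin(θ₄−θ₃)].
Numerator sine = +0.85264; denominator sine = +0.64145.
Result = 0.0902·18.66·(+0.85264) / (0.2557·(+0.64145)) = +8.7501 rad/s; magnitude 8.7501 rad/s.

8.75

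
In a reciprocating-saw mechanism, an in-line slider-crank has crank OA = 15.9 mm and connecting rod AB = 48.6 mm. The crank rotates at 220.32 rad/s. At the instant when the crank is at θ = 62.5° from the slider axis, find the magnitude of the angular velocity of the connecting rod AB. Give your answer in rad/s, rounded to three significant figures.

34.8

ω = 220.3 rad/s
The rod makes angle φ with the slider axis where L sinφ = r sinθ; differentiating, L cosφ·φ̇ = r ω cosθ.
L cosφ = √(L² − r² sin²θ) = 0.046509 m.
|ω_rod| = r ω |cosθ| / √(L² − r² sin²θ) = 0.0159·220.3·0.46175/0.046509 = 34.779 rad/s.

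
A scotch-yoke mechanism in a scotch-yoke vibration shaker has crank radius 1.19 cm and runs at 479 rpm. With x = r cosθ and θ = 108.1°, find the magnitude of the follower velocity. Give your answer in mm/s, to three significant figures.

567

ω = 50.16 rad/s (from 479 rpm).
x = r cosθ ⇒ ẋ = −rω sinθ.
|v| = rω|sinθ| = 0.0119·50.16·|sin 108.1°| = 0.56738 m/s = 567.38 mm/s.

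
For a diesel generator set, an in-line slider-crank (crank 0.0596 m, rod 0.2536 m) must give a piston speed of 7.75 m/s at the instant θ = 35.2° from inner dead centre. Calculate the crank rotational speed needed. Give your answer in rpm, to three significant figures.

For an in-line slider-crank, |v_piston| = rω|sinθ|·[1 + r cosθ/√(L² − r² sin²θ)].
With r = 0.0596 m, L = 0.2536 m, θ = 35.2°: the bracketed kinematic factor |dx/dθ| = 0.041014 m.
ω = v/|dx/dθ| = 7.75/0.041014 = 188.96 rad/s.
N = 60ω/(2π) = 1804.4 rpm.

1800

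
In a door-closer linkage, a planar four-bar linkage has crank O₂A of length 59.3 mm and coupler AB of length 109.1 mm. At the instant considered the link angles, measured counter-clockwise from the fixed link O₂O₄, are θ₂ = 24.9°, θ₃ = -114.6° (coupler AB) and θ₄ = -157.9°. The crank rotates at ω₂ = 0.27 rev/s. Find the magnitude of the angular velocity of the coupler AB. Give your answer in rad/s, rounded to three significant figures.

ω₂ = 1.696 rad/s (from 0.27 rev/s).
Differentiating the loop-closure r₂e^{iθ₂}+r₃e^{iθ₃}=r₁+r₄e^{iθ₄} gives r₂ω₂e^{iθ₂}+r₃ω₃e^{iθ₃}=r₄ω₄e^{iθ₄}.
Eliminating the other unknown: ω₃ = r₂ω₂ sin(θ₄−θ₂) / [r₃ sin(θ₃−θ₄)].
Numerator sine = +0.04885; denominator sine = +0.68582.
Result = 0.0593·1.696·(+0.04885) / (0.1091·(+0.68582)) = +0.065679 rad/s; magnitude 0.065679 rad/s.

0.0657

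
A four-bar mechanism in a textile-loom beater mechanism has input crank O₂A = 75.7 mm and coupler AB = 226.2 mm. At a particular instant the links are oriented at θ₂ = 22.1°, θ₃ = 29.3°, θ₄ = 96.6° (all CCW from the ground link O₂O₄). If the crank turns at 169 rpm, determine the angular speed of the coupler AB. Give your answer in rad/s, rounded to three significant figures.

ω₂ = 17.7 rad/s (from 169 rpm).
Differentiating the loop-closure r₂e^{iθ₂}+r₃e^{iθ₃}=r₁+r₄e^{iθ₄} gives r₂ω₂e^{iθ₂}+r₃ω₃e^{iθ₃}=r₄ω₄e^{iθ₄}.
Eliminating the other unknown: ω₃ = r₂ω₂ sin(θ₄−θ₂) / [r₃ sin(θ₃−θ₄)].
Numerator sine = +0.96363; denominator sine = -0.92254.
Result = 0.0757·17.7·(+0.96363) / (0.2262·(-0.92254)) = -6.1865 rad/s; magnitude 6.1865 rad/s.

6.19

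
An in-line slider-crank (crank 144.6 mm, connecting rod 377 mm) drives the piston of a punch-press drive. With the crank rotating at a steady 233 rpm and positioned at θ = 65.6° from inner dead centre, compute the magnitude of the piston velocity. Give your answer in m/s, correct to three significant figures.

3.76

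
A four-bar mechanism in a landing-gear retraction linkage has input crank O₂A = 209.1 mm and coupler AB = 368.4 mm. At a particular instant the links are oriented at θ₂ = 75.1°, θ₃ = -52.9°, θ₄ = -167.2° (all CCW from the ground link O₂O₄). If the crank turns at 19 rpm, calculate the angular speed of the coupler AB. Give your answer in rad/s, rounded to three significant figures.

1.10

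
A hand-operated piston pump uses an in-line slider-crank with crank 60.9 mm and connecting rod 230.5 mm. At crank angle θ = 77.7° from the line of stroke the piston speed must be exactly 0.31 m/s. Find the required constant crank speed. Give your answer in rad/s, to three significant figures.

4.92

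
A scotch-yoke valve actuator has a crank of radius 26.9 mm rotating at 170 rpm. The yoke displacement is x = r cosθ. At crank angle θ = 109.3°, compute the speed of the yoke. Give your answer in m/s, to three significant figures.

0.452

ω = 17.8 rad/s (from 170 rpm).
x = r cosθ ⇒ ẋ = −rω sinθ.
|v| = rω|sinθ| = 0.0269·17.8·|sin 109.3°| = 0.45197 m/s.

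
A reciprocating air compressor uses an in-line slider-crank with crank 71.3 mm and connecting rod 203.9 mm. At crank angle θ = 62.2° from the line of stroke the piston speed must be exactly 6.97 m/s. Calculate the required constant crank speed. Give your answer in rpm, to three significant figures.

901

For an in-line slider-crank, |v_piston| = rω|sinθ|·[1 + r cosθ/√(L² − r² sin²θ)].
With r = 0.0713 m, L = 0.2039 m, θ = 62.2°: the bracketed kinematic factor |dx/dθ| = 0.073887 m.
ω = v/|dx/dθ| = 6.97/0.073887 = 94.333 rad/s.
N = 60ω/(2π) = 900.82 rpm.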